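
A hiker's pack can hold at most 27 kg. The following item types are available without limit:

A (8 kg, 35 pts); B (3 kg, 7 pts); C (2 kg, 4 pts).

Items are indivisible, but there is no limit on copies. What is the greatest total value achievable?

112 pts

Best value-per-unit is A at 35/8; filling with it alone gives 3×35 = 105.
Optimal mix: 3×A + 1×B → weight 27, value 112.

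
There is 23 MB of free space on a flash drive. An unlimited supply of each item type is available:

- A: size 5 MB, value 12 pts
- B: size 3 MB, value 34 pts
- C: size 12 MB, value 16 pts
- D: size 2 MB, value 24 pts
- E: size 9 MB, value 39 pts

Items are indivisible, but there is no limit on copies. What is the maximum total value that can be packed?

274 pts

Best value-per-unit is D at 24/2; filling with it alone gives 11×24 = 264.
Optimal mix: 1×B + 10×D → size 23, value 274.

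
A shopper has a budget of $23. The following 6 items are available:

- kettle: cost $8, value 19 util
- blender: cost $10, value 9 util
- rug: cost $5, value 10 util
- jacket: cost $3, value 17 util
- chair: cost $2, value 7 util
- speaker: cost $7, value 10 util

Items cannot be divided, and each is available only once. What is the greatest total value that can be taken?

Check high-value combinations within $23:
- kettle+rug+jacket+speaker: cost 8+5+3+7=23, value 19+10+17+10=56
- kettle+rug+jacket+chair: cost 8+5+3+2=18, value 19+10+17+7=53
- kettle+jacket+chair+speaker: cost 8+3+2+7=20, value 19+17+7+10=53
- kettle+blender+jacket+chair: cost 8+10+3+2=23, value 19+9+17+7=52
- kettle+rug+jacket: cost 8+5+3=16, value 19+10+17=46
Best: 56 util.

56 util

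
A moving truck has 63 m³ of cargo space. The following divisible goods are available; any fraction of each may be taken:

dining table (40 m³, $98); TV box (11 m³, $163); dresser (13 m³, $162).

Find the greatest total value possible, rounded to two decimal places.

Take in order of value per unit:
- TV box (163/11 per unit): all 11 → value 163, running total 163.00
- dresser (162/13 per unit): all 13 → value 162, running total 325.00
- dining table (98/40 per unit): 39 of 40 → value 39×98/40 = 95.5500, running total 420.55
Total 420.55.

420.55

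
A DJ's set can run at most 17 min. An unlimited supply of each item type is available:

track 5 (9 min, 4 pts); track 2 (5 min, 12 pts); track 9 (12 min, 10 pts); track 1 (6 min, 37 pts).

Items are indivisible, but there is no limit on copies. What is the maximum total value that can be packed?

86 pts

Best value-per-unit is track 1 at 37/6; filling with it alone gives 2×37 = 74.
Optimal mix: 1×track 2 + 2×track 1 → duration 17, value 86.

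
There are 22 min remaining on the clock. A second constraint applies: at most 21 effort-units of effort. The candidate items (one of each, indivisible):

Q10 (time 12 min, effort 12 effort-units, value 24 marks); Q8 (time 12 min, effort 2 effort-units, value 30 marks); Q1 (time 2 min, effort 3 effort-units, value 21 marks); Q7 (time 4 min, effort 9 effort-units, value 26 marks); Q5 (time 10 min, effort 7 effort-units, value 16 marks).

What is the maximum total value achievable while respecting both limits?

Feasible sets respecting both limits:
- Q8+Q1+Q7: time 18, effort 14, value 77
- Q1+Q7+Q5: time 16, effort 19, value 63
- Q8+Q7: time 16, effort 11, value 56
- Q8+Q1: time 14, effort 5, value 51
Best: 77 marks.

77 marks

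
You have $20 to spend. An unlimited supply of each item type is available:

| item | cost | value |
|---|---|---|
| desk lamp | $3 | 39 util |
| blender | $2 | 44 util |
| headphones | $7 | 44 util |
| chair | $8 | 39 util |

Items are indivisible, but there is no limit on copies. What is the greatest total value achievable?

Best value-per-unit is blender at 44/2, and filling with it alone uses cost 10×2=20. No mix of the others beats 10×44 = 440.

440 util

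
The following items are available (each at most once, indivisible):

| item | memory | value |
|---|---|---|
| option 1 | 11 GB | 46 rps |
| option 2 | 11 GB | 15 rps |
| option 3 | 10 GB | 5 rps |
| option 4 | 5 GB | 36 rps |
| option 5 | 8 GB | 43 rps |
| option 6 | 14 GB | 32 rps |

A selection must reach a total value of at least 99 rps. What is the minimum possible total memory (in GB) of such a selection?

Subsets with value ≥ 99, sorted by total memory:
- option 1+option 4+option 5: memory 24, value 125
- option 4+option 5+option 6: memory 27, value 111
Minimum memory: 24 GB.

24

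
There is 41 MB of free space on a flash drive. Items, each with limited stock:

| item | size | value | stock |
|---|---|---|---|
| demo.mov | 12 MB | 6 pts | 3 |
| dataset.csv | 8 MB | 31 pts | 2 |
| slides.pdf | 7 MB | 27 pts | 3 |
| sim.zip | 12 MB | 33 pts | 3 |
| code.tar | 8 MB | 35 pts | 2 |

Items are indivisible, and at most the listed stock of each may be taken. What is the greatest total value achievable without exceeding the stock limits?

159 pts

Best selections within size 41 and stock limits:
- 2×dataset.csv + 1×slides.pdf + 2×code.tar: size 39, value 159
- 1×dataset.csv + 2×slides.pdf + 2×code.tar: size 38, value 155
Best: 159 pts.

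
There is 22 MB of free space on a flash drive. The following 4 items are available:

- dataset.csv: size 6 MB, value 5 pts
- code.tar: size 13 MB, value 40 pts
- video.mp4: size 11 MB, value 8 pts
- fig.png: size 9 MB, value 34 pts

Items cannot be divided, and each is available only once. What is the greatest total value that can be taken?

74 pts

Check high-value combinations within 22 MB:
- code.tar+fig.png: size 13+9=22, value 40+34=74
- dataset.csv+code.tar: size 6+13=19, value 5+40=45
- video.mp4+fig.png: size 11+9=20, value 8+34=42
- code.tar: size 13, value 40
- dataset.csv+fig.png: size 6+9=15, value 5+34=39
Best: 74 pts.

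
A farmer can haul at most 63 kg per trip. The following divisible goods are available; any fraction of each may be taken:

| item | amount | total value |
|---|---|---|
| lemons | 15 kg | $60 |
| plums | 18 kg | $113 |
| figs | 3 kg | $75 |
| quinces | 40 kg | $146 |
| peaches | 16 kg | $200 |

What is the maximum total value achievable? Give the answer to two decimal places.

Take in order of value per unit:
- figs (75/3 per unit): all 3 → value 75, running total 75.00
- peaches (200/16 per unit): all 16 → value 200, running total 275.00
- plums (113/18 per unit): all 18 → value 113, running total 388.00
- lemons (60/15 per unit): all 15 → value 60, running total 448.00
- quinces (146/40 per unit): 11 of 40 → value 11×146/40 = 40.1500, running total 488.15
Total 488.15.

488.15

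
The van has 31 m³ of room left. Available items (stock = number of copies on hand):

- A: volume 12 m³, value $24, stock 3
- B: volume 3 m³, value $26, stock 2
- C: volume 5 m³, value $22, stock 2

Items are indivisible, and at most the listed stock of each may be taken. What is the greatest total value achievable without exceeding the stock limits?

$120

Top feasible selections:
- 1×A + 2×B + 2×C: volume 28, value 120
- 2×A + 2×B: volume 30, value 100
- 1×A + 2×B + 1×C: volume 23, value 98
- 2×B + 2×C: volume 16, value 96
Best: $120.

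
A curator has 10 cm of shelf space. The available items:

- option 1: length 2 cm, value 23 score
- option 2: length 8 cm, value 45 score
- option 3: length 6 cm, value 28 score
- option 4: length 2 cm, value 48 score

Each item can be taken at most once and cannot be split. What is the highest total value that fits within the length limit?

This is a 0/1 knapsack; check combinations near the capacity.
- option 1+option 3+option 4: length 2+6+2=10, value 23+28+48=99
- option 2+option 4: length 8+2=10, value 45+48=93
- option 3+option 4: length 6+2=8, value 28+48=76
- option 1+option 4: length 2+2=4, value 23+48=71
- option 1+option 2: length 2+8=10, value 23+45=68
Best: 99 score.

99 score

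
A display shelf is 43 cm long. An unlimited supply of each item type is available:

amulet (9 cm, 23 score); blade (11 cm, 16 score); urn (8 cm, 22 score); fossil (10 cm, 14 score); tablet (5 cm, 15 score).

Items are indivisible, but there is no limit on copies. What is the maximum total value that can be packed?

127 score

Best value-per-unit is tablet at 15/5; filling with it alone gives 8×15 = 120.
Optimal mix: 1×urn + 7×tablet → length 43, value 127.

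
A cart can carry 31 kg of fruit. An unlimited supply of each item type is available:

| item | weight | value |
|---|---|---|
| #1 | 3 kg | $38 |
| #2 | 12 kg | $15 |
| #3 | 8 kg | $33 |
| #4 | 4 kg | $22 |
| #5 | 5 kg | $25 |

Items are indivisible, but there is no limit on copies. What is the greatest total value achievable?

$380

Best value-per-unit is #1 at 38/3, and filling with it alone uses weight 10×3=30. No mix of the others beats 10×38 = 380.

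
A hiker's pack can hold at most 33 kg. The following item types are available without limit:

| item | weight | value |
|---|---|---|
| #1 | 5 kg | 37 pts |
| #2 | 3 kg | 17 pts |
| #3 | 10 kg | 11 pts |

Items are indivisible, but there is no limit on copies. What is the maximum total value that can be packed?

Best value-per-unit is #1 at 37/5; filling with it alone gives 6×37 = 222.
Optimal mix: 6×#1 + 1×#2 → weight 33, value 239.

239 pts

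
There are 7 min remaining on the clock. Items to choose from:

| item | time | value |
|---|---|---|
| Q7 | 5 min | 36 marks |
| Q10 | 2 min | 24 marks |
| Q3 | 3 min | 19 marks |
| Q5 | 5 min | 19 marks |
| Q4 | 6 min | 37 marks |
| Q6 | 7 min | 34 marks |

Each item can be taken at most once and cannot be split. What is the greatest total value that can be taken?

60 marks

Check high-value combinations within 7 min:
- Q7+Q10: time 5+2=7, value 36+24=60
- Q10+Q3: time 2+3=5, value 24+19=43
- Q10+Q5: time 2+5=7, value 24+19=43
- Q4: time 6, value 37
Best: 60 marks.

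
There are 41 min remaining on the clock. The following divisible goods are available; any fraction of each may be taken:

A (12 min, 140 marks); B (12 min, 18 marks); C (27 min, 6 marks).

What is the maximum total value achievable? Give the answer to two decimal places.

161.78

Take in order of value per unit:
- A (140/12 per unit): all 12 → value 140, running total 140.00
- B (18/12 per unit): all 12 → value 18, running total 158.00
- C (6/27 per unit): 17 of 27 → value 17×6/27 = 3.7778, running total 161.78
Total 161.78.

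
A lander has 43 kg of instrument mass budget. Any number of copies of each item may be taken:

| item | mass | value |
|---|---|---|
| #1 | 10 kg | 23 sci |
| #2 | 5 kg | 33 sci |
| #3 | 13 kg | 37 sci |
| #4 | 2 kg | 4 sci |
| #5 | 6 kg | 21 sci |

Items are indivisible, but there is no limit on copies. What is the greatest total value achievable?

Best value-per-unit is #2 at 33/5; filling with it alone gives 8×33 = 264.
Optimal mix: 8×#2 + 1×#4 → mass 42, value 268.

268 sci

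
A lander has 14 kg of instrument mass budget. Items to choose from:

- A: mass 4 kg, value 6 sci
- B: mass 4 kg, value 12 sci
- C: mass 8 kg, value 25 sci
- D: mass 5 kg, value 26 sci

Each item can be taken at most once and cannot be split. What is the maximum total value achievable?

This is a 0/1 knapsack; check combinations near the capacity.
- C+D: mass 8+5=13, value 25+26=51
- A+B+D: mass 4+4+5=13, value 6+12+26=44
- B+D: mass 4+5=9, value 12+26=38
Best: 51 sci.

51 sci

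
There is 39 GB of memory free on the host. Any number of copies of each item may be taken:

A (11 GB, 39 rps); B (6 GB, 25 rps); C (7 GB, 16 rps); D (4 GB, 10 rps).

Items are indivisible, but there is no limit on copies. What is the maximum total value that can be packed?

150 rps

Best value-per-unit is B at 25/6, and filling with it alone uses memory 6×6=36. No mix of the others beats 6×25 = 150.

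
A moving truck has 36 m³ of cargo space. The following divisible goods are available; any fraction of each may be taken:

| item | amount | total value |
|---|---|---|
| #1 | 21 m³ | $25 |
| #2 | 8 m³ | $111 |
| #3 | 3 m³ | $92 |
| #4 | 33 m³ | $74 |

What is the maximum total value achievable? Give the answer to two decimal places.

Take in order of value per unit:
- #3 (92/3 per unit): all 3 → value 92, running total 92.00
- #2 (111/8 per unit): all 8 → value 111, running total 203.00
- #4 (74/33 per unit): 25 of 33 → value 25×74/33 = 56.0606, running total 259.06
Total 259.06.

259.06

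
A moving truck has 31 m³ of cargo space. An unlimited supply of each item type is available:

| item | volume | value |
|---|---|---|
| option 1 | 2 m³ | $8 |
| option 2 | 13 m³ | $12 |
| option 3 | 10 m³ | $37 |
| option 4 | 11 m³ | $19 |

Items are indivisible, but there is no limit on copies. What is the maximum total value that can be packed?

$120

Best value-per-unit is option 1 at 8/2, and filling with it alone uses volume 15×2=30. No mix of the others beats 15×8 = 120.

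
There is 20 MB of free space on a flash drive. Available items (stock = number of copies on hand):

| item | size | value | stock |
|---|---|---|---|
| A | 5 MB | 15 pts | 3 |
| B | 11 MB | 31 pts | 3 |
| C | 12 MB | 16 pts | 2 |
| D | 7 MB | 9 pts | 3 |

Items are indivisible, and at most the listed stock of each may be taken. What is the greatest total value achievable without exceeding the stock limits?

Top feasible selections:
- 1×A + 1×B: size 16, value 46
- 3×A: size 15, value 45
- 1×B + 1×D: size 18, value 40
Best: 46 pts.

46 pts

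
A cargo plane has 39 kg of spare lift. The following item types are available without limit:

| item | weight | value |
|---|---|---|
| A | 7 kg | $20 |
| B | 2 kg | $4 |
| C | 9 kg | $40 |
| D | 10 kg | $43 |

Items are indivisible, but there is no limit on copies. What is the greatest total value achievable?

$169

Best value-per-unit is C at 40/9; filling with it alone gives 4×40 = 160.
Optimal mix: 1×C + 3×D → weight 39, value 169.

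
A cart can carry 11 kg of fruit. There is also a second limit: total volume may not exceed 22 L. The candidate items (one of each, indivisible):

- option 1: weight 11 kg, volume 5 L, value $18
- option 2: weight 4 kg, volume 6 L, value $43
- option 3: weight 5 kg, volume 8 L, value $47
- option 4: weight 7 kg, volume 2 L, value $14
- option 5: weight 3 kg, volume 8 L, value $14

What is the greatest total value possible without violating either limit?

Feasible sets respecting both limits:
- option 2+option 3: weight 9, volume 14, value 90
- option 3+option 5: weight 8, volume 16, value 61
- option 2+option 4: weight 11, volume 8, value 57
Best: $90.

$90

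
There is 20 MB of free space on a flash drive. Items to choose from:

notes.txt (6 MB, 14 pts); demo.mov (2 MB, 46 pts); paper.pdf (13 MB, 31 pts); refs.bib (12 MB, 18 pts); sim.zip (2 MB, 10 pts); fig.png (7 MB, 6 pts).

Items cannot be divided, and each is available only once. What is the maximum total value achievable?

Check high-value combinations within 20 MB:
- demo.mov+paper.pdf+sim.zip: size 2+13+2=17, value 46+31+10=87
- notes.txt+demo.mov+refs.bib: size 6+2+12=20, value 14+46+18=78
- demo.mov+paper.pdf: size 2+13=15, value 46+31=77
- notes.txt+demo.mov+sim.zip+fig.png: size 6+2+2+7=17, value 14+46+10+6=76
Best: 87 pts.

87 pts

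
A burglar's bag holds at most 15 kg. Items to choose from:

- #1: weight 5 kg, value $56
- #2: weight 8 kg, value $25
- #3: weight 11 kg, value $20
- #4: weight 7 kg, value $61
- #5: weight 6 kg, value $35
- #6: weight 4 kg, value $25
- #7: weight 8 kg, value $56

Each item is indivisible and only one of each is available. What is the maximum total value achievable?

$117

Check high-value combinations within 15 kg:
- #1+#4: weight 5+7=12, value 56+61=117
- #4+#7: weight 7+8=15, value 61+56=117
- #1+#5+#6: weight 5+6+4=15, value 56+35+25=116
- #1+#7: weight 5+8=13, value 56+56=112
Best: $117.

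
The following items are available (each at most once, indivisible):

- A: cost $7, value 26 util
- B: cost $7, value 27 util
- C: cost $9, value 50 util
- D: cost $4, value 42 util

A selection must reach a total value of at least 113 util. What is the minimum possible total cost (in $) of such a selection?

Subsets with value ≥ 113, sorted by total cost:
- B+C+D: cost 20, value 119
- A+C+D: cost 20, value 118
- A+B+C+D: cost 27, value 145
Minimum cost: 20 $.

20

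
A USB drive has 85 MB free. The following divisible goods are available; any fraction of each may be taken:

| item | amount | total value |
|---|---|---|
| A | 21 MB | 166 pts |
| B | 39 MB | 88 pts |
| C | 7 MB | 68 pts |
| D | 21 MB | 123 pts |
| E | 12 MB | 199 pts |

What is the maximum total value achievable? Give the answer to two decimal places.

610.15

Take in order of value per unit:
- E (199/12 per unit): all 12 → value 199, running total 199.00
- C (68/7 per unit): all 7 → value 68, running total 267.00
- A (166/21 per unit): all 21 → value 166, running total 433.00
- D (123/21 per unit): all 21 → value 123, running total 556.00
- B (88/39 per unit): 24 of 39 → value 24×88/39 = 54.1538, running total 610.15
Total 610.15.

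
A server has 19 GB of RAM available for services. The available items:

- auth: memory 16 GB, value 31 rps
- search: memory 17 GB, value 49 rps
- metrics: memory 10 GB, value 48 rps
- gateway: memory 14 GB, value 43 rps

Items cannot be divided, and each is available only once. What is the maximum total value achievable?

Check high-value combinations within 19 GB:
- search: memory 17, value 49
- metrics: memory 10, value 48
- gateway: memory 14, value 43
- auth: memory 16, value 31
Best: 49 rps.

49 rps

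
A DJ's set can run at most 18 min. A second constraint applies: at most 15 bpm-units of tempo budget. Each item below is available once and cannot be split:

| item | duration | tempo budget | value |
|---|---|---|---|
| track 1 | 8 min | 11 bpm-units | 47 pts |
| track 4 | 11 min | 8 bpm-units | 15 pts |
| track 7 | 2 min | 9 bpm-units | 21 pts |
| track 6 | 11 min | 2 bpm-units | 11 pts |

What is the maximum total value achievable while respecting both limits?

47 pts

Feasible sets respecting both limits:
- track 1: duration 8, tempo budget 11, value 47
- track 7+track 6: duration 13, tempo budget 11, value 32
- track 7: duration 2, tempo budget 9, value 21
- track 4: duration 11, tempo budget 8, value 15
Best: 47 pts.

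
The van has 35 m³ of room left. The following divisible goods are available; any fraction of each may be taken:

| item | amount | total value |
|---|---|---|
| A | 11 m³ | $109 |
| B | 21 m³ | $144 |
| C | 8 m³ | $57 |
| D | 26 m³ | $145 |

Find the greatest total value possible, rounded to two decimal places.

275.71

Take in order of value per unit:
- A (109/11 per unit): all 11 → value 109, running total 109.00
- C (57/8 per unit): all 8 → value 57, running total 166.00
- B (144/21 per unit): 16 of 21 → value 16×144/21 = 109.7143, running total 275.71
Total 275.71.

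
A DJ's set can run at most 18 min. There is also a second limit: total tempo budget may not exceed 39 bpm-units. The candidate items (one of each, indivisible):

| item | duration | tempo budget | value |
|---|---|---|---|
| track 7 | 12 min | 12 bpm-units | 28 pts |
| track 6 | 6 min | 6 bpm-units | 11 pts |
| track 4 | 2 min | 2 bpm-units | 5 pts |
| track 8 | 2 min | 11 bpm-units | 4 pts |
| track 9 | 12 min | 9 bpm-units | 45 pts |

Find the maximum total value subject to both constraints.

56 pts

Feasible sets respecting both limits:
- track 6+track 9: duration 18, tempo budget 15, value 56
- track 4+track 8+track 9: duration 16, tempo budget 22, value 54
- track 4+track 9: duration 14, tempo budget 11, value 50
- track 8+track 9: duration 14, tempo budget 20, value 49
Best: 56 pts.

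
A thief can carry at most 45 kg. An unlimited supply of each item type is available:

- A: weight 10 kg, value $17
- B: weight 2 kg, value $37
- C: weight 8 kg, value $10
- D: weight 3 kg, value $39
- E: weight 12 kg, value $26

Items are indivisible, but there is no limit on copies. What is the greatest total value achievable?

Best value-per-unit is B at 37/2; filling with it alone gives 22×37 = 814.
Optimal mix: 21×B + 1×D → weight 45, value 816.

$816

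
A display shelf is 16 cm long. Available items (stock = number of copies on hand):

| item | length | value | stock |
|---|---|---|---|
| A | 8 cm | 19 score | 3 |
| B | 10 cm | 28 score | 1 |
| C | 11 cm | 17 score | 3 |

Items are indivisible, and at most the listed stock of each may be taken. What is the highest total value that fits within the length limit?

38 score

Top feasible selections:
- 2×A: length 16, value 38
- 1×B: length 10, value 28
- 1×A: length 8, value 19
- 1×C: length 11, value 17
Best: 38 score.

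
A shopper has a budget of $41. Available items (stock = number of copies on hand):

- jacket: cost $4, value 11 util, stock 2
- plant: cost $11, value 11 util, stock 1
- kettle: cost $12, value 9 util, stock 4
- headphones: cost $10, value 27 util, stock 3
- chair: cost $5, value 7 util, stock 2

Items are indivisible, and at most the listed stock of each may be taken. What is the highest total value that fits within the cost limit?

103 util

Top feasible selections:
- 2×jacket + 3×headphones: cost 38, value 103
- 1×jacket + 3×headphones + 1×chair: cost 39, value 99
- 3×headphones + 2×chair: cost 40, value 95
- 1×jacket + 3×headphones: cost 34, value 92
Best: 103 util.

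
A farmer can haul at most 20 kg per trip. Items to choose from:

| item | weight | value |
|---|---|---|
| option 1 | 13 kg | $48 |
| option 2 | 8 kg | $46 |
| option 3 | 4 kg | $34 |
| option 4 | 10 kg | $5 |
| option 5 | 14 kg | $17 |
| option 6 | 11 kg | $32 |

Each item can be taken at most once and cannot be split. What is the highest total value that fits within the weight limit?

Check high-value combinations within 20 kg:
- option 1+option 3: weight 13+4=17, value 48+34=82
- option 2+option 3: weight 8+4=12, value 46+34=80
- option 2+option 6: weight 8+11=19, value 46+32=78
- option 3+option 6: weight 4+11=15, value 34+32=66
- option 2+option 4: weight 8+10=18, value 46+5=51
Best: $82.

$82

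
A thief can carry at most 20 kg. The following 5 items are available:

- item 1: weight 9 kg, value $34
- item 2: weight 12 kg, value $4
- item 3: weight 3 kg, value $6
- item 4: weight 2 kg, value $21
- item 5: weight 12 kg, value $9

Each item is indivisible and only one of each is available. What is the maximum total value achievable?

Check high-value combinations within 20 kg:
- item 1+item 3+item 4: weight 9+3+2=14, value 34+6+21=61
- item 1+item 4: weight 9+2=11, value 34+21=55
- item 1+item 3: weight 9+3=12, value 34+6=40
Best: $61.

$61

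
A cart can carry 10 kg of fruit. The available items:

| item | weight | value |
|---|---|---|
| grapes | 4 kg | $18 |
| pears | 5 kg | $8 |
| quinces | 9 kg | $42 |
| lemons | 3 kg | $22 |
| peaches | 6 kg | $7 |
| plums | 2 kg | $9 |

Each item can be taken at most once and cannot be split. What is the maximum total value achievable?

Check high-value combinations within 10 kg:
- grapes+lemons+plums: weight 4+3+2=9, value 18+22+9=49
- quinces: weight 9, value 42
- grapes+lemons: weight 4+3=7, value 18+22=40
Best: $49.

$49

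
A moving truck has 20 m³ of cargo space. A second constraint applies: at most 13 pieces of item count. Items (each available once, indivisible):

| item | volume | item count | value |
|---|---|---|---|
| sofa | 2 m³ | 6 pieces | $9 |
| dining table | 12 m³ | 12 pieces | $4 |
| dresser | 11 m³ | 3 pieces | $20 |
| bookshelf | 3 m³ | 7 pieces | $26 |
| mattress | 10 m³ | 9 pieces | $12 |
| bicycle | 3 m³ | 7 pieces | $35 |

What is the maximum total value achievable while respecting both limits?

$55

Feasible sets respecting both limits:
- dresser+bicycle: volume 14, item count 10, value 55
- dresser+bookshelf: volume 14, item count 10, value 46
- sofa+bicycle: volume 5, item count 13, value 44
Best: $55.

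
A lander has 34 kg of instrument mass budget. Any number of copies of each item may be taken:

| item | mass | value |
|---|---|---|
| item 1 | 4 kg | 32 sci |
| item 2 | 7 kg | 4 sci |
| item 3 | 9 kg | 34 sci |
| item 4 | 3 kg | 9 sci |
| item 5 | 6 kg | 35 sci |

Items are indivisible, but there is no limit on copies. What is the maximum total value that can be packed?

Best value-per-unit is item 1 at 32/4; filling with it alone gives 8×32 = 256.
Optimal mix: 7×item 1 + 1×item 5 → mass 34, value 259.

259 sci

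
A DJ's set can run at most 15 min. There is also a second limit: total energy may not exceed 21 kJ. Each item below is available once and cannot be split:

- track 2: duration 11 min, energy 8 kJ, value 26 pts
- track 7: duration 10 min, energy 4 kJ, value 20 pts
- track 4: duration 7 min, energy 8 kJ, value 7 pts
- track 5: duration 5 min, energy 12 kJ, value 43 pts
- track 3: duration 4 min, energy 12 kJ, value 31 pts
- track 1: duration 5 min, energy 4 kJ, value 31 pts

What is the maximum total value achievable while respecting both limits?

74 pts

Feasible sets respecting both limits:
- track 5+track 1: duration 10, energy 16, value 74
- track 7+track 5: duration 15, energy 16, value 63
- track 3+track 1: duration 9, energy 16, value 62
- track 2+track 3: duration 15, energy 20, value 57
Best: 74 pts.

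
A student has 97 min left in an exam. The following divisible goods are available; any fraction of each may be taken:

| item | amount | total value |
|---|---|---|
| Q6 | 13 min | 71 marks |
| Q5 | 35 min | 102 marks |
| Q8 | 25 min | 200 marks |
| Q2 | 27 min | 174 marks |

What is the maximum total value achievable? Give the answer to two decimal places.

Take in order of value per unit:
- Q8 (200/25 per unit): all 25 → value 200, running total 200.00
- Q2 (174/27 per unit): all 27 → value 174, running total 374.00
- Q6 (71/13 per unit): all 13 → value 71, running total 445.00
- Q5 (102/35 per unit): 32 of 35 → value 32×102/35 = 93.2571, running total 538.26
Total 538.26.

538.26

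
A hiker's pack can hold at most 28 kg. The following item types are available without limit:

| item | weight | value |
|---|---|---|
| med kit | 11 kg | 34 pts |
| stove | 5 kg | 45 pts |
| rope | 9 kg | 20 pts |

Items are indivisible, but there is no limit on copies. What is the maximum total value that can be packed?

Best value-per-unit is stove at 45/5, and filling with it alone uses weight 5×5=25. No mix of the others beats 5×45 = 225.

225 pts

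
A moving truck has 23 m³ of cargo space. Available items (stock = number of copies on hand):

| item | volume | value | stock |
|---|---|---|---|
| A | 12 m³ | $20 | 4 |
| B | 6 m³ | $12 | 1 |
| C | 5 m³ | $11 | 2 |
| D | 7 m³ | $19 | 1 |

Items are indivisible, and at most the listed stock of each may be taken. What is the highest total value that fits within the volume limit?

$53

Best selections within volume 23 and stock limits:
- 1×B + 2×C + 1×D: volume 23, value 53
- 1×A + 1×B + 1×C: volume 23, value 43
- 1×B + 1×C + 1×D: volume 18, value 42
- 1×A + 2×C: volume 22, value 42
Best: $53.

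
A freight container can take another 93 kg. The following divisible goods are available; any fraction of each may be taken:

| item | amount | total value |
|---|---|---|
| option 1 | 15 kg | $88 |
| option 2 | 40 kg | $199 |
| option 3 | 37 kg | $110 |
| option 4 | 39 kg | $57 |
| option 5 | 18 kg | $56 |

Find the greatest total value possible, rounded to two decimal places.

402.46

Take in order of value per unit:
- option 1 (88/15 per unit): all 15 → value 88, running total 88.00
- option 2 (199/40 per unit): all 40 → value 199, running total 287.00
- option 5 (56/18 per unit): all 18 → value 56, running total 343.00
- option 3 (110/37 per unit): 20 of 37 → value 20×110/37 = 59.4595, running total 402.46
Total 402.46.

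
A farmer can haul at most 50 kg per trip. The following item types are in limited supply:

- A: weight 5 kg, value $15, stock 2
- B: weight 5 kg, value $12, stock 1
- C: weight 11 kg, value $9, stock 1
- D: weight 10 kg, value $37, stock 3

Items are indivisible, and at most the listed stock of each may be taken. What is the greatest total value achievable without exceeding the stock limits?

$153

Best selections within weight 50 and stock limits:
- 2×A + 1×B + 3×D: weight 45, value 153
- 2×A + 3×D: weight 40, value 141
Best: $153.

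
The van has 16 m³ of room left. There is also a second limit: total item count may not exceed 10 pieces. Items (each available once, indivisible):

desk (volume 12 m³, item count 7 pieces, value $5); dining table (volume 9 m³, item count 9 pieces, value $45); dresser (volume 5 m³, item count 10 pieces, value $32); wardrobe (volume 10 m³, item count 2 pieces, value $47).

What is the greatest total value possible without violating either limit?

$47

Feasible sets respecting both limits:
- wardrobe: volume 10, item count 2, value 47
- dining table: volume 9, item count 9, value 45
- dresser: volume 5, item count 10, value 32
- desk: volume 12, item count 7, value 5
Best: $47.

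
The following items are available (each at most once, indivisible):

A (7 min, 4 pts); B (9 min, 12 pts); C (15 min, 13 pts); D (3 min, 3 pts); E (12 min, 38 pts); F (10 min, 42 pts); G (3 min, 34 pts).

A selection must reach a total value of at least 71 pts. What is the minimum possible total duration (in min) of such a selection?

13

Subsets with value ≥ 71, sorted by total duration:
- F+G: duration 13, value 76
- E+G: duration 15, value 72
Minimum duration: 13 min.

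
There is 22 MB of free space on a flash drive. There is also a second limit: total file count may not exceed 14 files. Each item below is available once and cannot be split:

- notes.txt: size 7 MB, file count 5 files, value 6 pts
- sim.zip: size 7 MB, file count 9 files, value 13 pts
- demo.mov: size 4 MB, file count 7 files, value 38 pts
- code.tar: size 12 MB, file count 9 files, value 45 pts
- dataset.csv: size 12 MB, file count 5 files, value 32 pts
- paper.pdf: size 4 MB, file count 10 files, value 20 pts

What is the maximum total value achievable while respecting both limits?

70 pts

Feasible sets respecting both limits:
- demo.mov+dataset.csv: size 16, file count 12, value 70
- notes.txt+code.tar: size 19, file count 14, value 51
- code.tar: size 12, file count 9, value 45
Best: 70 pts.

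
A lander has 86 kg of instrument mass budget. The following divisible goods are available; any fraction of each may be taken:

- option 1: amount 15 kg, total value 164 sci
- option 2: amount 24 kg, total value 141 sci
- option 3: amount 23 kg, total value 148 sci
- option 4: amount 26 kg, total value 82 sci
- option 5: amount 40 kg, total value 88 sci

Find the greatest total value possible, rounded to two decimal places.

Take in order of value per unit:
- option 1 (164/15 per unit): all 15 → value 164, running total 164.00
- option 3 (148/23 per unit): all 23 → value 148, running total 312.00
- option 2 (141/24 per unit): all 24 → value 141, running total 453.00
- option 4 (82/26 per unit): 24 of 26 → value 24×82/26 = 75.6923, running total 528.69
Total 528.69.

528.69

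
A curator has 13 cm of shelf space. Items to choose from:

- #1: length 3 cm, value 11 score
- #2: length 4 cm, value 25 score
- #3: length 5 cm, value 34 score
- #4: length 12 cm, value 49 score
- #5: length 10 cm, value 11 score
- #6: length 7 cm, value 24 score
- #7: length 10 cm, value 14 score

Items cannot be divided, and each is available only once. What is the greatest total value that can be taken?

Check high-value combinations within 13 cm:
- #1+#2+#3: length 3+4+5=12, value 11+25+34=70
- #2+#3: length 4+5=9, value 25+34=59
- #3+#6: length 5+7=12, value 34+24=58
Best: 70 score.

70 score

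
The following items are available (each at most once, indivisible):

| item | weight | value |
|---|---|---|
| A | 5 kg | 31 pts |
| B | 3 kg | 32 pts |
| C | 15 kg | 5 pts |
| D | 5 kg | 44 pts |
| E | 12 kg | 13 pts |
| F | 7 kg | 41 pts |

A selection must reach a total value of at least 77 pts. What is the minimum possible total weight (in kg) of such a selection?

12

Subsets with value ≥ 77, sorted by total weight:
- D+F: weight 12, value 85
- A+B+D: weight 13, value 107
- B+D+F: weight 15, value 117
- A+B+F: weight 15, value 104
Minimum weight: 12 kg.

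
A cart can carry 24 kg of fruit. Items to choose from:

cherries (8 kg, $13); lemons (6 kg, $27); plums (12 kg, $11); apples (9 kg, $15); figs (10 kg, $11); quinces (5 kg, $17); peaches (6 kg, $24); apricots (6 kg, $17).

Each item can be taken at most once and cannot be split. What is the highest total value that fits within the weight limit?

$85

This is a 0/1 knapsack; check combinations near the capacity.
- lemons+quinces+peaches+apricots: weight 6+5+6+6=23, value 27+17+24+17=85
- lemons+quinces+peaches: weight 6+5+6=17, value 27+17+24=68
- lemons+peaches+apricots: weight 6+6+6=18, value 27+24+17=68
- lemons+apples+peaches: weight 6+9+6=21, value 27+15+24=66
Best: $85.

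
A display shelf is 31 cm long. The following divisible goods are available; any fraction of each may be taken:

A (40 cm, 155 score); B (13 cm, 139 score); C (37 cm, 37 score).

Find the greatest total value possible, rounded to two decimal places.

Take in order of value per unit:
- B (139/13 per unit): all 13 → value 139, running total 139.00
- A (155/40 per unit): 18 of 40 → value 18×155/40 = 69.7500, running total 208.75
Total 208.75.

208.75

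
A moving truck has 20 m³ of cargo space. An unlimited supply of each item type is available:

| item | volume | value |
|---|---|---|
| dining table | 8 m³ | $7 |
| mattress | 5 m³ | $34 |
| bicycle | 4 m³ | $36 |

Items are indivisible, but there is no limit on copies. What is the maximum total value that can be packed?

$180

Best value-per-unit is bicycle at 36/4, and filling with it alone uses volume 5×4=20. No mix of the others beats 5×36 = 180.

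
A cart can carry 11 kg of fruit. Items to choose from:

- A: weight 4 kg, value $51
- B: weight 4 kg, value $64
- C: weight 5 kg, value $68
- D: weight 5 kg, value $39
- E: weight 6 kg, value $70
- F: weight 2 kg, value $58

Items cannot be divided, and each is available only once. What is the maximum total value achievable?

$190

This is a 0/1 knapsack; check combinations near the capacity.
- B+C+F: weight 4+5+2=11, value 64+68+58=190
- A+C+F: weight 4+5+2=11, value 51+68+58=177
- A+B+F: weight 4+4+2=10, value 51+64+58=173
- B+D+F: weight 4+5+2=11, value 64+39+58=161
- A+D+F: weight 4+5+2=11, value 51+39+58=148
Best: $190.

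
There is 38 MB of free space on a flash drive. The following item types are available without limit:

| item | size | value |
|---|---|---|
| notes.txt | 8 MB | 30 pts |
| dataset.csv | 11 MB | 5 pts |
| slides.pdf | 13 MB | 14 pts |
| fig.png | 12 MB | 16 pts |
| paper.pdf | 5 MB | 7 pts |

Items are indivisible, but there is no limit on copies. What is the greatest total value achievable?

127 pts

Best value-per-unit is notes.txt at 30/8; filling with it alone gives 4×30 = 120.
Optimal mix: 4×notes.txt + 1×paper.pdf → size 37, value 127.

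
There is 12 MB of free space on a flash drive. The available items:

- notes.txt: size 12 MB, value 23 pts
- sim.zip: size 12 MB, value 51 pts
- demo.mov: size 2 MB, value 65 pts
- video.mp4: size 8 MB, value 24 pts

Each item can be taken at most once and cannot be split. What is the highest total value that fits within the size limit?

Check high-value combinations within 12 MB:
- demo.mov+video.mp4: size 2+8=10, value 65+24=89
- demo.mov: size 2, value 65
- sim.zip: size 12, value 51
- video.mp4: size 8, value 24
- notes.txt: size 12, value 23
Best: 89 pts.

89 pts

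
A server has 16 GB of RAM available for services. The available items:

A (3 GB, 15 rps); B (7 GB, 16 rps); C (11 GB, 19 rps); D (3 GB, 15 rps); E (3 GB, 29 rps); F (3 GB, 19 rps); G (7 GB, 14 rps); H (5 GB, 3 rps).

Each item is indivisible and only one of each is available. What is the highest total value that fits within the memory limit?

Check high-value combinations within 16 GB:
- A+B+E+F: memory 3+7+3+3=16, value 15+16+29+19=79
- B+D+E+F: memory 7+3+3+3=16, value 16+15+29+19=79
- A+D+E+F: memory 3+3+3+3=12, value 15+15+29+19=78
Best: 79 rps.

79 rps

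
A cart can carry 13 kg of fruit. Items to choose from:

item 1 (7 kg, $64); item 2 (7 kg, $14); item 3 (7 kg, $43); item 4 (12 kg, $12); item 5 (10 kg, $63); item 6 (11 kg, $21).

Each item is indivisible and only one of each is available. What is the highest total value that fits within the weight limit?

$64

Check high-value combinations within 13 kg:
- item 1: weight 7, value 64
- item 5: weight 10, value 63
- item 3: weight 7, value 43
Best: $64.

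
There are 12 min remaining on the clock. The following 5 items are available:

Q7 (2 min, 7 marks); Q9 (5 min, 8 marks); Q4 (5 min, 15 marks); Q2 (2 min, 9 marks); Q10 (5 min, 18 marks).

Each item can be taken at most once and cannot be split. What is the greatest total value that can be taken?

42 marks

Check high-value combinations within 12 min:
- Q4+Q2+Q10: time 5+2+5=12, value 15+9+18=42
- Q7+Q4+Q10: time 2+5+5=12, value 7+15+18=40
- Q9+Q2+Q10: time 5+2+5=12, value 8+9+18=35
- Q7+Q2+Q10: time 2+2+5=9, value 7+9+18=34
Best: 42 marks.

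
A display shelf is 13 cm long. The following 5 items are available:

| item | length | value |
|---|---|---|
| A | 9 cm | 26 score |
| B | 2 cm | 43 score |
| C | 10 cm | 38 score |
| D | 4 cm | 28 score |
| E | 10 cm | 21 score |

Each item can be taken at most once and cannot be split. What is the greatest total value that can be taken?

Check high-value combinations within 13 cm:
- B+C: length 2+10=12, value 43+38=81
- B+D: length 2+4=6, value 43+28=71
- A+B: length 9+2=11, value 26+43=69
- B+E: length 2+10=12, value 43+21=64
Best: 81 score.

81 score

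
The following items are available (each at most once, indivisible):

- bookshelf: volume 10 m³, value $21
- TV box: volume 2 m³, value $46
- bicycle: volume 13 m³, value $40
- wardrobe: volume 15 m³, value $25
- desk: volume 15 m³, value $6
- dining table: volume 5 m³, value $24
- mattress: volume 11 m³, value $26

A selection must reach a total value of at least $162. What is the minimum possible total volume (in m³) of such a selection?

56

Subsets with value ≥ 162, sorted by total volume:
- bookshelf+TV box+bicycle+wardrobe+dining table+mattress: volume 56, value 182
- bookshelf+TV box+bicycle+desk+dining table+mattress: volume 56, value 163
- bookshelf+TV box+bicycle+wardrobe+desk+dining table: volume 60, value 162
- TV box+bicycle+wardrobe+desk+dining table+mattress: volume 61, value 167
Minimum volume: 56 m³.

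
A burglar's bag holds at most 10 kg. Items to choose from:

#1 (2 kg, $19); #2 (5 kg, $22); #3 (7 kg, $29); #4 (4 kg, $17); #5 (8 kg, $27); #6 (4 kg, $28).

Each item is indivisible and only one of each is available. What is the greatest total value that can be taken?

$64

Check high-value combinations within 10 kg:
- #1+#4+#6: weight 2+4+4=10, value 19+17+28=64
- #2+#6: weight 5+4=9, value 22+28=50
- #1+#3: weight 2+7=9, value 19+29=48
Best: $64.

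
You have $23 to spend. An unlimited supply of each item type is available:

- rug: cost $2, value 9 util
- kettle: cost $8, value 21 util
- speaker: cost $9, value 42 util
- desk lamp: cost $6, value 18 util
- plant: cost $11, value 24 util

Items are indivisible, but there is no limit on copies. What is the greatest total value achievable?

Best value-per-unit is speaker at 42/9; filling with it alone gives 2×42 = 84.
Optimal mix: 7×rug + 1×speaker → cost 23, value 105.

105 util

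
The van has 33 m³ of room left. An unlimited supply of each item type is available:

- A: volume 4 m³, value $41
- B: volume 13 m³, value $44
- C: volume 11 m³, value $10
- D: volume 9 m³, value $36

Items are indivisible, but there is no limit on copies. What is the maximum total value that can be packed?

Best value-per-unit is A at 41/4, and filling with it alone uses volume 8×4=32. No mix of the others beats 8×41 = 328.

$328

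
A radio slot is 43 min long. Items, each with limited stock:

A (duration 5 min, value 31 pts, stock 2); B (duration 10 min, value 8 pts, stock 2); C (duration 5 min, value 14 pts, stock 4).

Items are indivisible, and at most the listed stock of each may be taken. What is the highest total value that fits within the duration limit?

Top feasible selections:
- 2×A + 1×B + 4×C: duration 40, value 126
- 2×A + 4×C: duration 30, value 118
- 2×A + 1×B + 3×C: duration 35, value 112
- 2×A + 2×B + 2×C: duration 40, value 106
Best: 126 pts.

126 pts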